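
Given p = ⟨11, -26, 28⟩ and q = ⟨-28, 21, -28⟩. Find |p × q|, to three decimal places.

i: (-26)·(-28) - 28·21 = 728 - 588 = 140
j: 28·(-28) - 11·(-28) = -784 - (-308) = -476
k: 11·21 - (-26)·(-28) = 231 - 728 = -497
p × q = (140, -476, -497)
|p × q| = √(140² + (-476)² + (-497)²) = √493185 ≈ 702.2713

702.271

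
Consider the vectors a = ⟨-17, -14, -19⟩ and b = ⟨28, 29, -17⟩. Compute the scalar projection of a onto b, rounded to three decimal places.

-12.777

a · b = (-17)·28 + (-14)·29 + (-19)·(-17) = -476 - 406 + 323 = -559
|b| = √(784 + 841 + 289) = √1914 ≈ 43.7493
comp_b a = -559 / √1914 ≈ -12.777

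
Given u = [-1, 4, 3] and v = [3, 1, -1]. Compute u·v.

-2

u · v = (-1)·3 + 4·1 + 3·(-1) = -3 + 4 - 3 = -2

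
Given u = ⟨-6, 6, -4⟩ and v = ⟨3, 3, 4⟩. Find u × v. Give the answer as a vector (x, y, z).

(36, 12, -36)

i: 6·4 - (-4)·3 = 24 - (-12) = 36
j: (-4)·3 - (-6)·4 = -12 - (-24) = 12
k: (-6)·3 - 6·3 = -18 - 18 = -36
u × v = (36, 12, -36)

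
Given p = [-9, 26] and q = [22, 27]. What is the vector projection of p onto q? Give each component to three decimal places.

(9.141, 11.218)

p · q = (-9)·22 + 26·27 = -198 + 702 = 504
|q|² = 484 + 729 = 1213
proj_q p = (504/1213) · (22, 27) ≈ (9.141, 11.218)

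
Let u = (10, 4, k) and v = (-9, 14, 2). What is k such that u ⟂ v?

u · v = 10·(-9) + 4·14 + k·2 = -34 + 2k
Set equal to 0: 2k = 34, so k = 17.

17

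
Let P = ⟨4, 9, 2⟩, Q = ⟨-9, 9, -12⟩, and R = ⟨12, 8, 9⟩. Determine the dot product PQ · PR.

-202

PQ = Q − P = (-13, 0, -14)
PR = R − P = (8, -1, 7)
PQ · PR = (-13)·8 + 0·(-1) + (-14)·7 = -104 + 0 - 98 = -202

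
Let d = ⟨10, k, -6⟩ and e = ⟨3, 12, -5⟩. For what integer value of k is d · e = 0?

-5

d · e = 10·3 + k·12 + (-6)·(-5) = 60 + 12k
Set equal to 0: 12k = -60, so k = -5.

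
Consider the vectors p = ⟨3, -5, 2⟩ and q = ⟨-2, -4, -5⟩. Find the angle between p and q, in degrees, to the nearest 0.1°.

84.4

p · q = 3·(-2) + (-5)·(-4) + 2·(-5) = -6 + 20 - 10 = 4
|p|² = 9 + 25 + 4 = 38,  |p| = √38 ≈ 6.164414
|q|² = 4 + 16 + 25 = 45,  |q| = √45 ≈ 6.708204
cos θ = 4 / (6.164414 · 6.708204) ≈ 0.09673
θ = arccos(0.09673) ≈ 84.4°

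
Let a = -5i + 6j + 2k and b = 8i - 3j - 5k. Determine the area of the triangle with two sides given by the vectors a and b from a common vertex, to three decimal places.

20.893

i: 6·(-5) - 2·(-3) = -30 - (-6) = -24
j: 2·8 - (-5)·(-5) = 16 - 25 = -9
k: (-5)·(-3) - 6·8 = 15 - 48 = -33
a × b = (-24, -9, -33)
|a × b| = √((-24)² + (-9)² + (-33)²) = √1746 ≈ 41.7852
area = ½ · 41.7852 ≈ 20.893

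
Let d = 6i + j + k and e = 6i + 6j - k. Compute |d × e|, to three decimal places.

i: 1·(-1) - 1·6 = -1 - 6 = -7
j: 1·6 - 6·(-1) = 6 - (-6) = 12
k: 6·6 - 1·6 = 36 - 6 = 30
d × e = (-7, 12, 30)
|d × e| = √((-7)² + 12² + 30²) = √1093 ≈ 33.0606

33.061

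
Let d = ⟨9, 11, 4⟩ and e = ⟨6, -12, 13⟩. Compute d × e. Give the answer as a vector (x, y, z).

i: 11·13 - 4·(-12) = 143 - (-48) = 191
j: 4·6 - 9·13 = 24 - 117 = -93
k: 9·(-12) - 11·6 = -108 - 66 = -174
d × e = (191, -93, -174)

(191, -93, -174)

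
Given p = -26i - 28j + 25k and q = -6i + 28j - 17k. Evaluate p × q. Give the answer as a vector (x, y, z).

(-224, -592, -896)

i: (-28)·(-17) - 25·28 = 476 - 700 = -224
j: 25·(-6) - (-26)·(-17) = -150 - 442 = -592
k: (-26)·28 - (-28)·(-6) = -728 - 168 = -896
p × q = (-224, -592, -896)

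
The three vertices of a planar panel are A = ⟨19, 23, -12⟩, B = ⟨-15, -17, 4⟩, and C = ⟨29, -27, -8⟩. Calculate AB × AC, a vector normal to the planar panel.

(640, 296, 2100)

AB = (-34, -40, 16)
AC = (10, -50, 4)
i: (-40)·4 - 16·(-50) = -160 - (-800) = 640
j: 16·10 - (-34)·4 = 160 - (-136) = 296
k: (-34)·(-50) - (-40)·10 = 1700 - (-400) = 2100
AB × AC = (640, 296, 2100)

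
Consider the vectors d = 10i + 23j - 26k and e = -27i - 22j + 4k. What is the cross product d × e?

i: 23·4 - (-26)·(-22) = 92 - 572 = -480
j: (-26)·(-27) - 10·4 = 702 - 40 = 662
k: 10·(-22) - 23·(-27) = -220 - (-621) = 401
d × e = (-480, 662, 401)

(-480, 662, 401)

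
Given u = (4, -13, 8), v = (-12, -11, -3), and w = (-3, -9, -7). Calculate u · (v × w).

v × w:
i: (-11)·(-7) - (-3)·(-9) = 77 - 27 = 50
j: (-3)·(-3) - (-12)·(-7) = 9 - 84 = -75
k: (-12)·(-9) - (-11)·(-3) = 108 - 33 = 75
v × w = (50, -75, 75)
u · (v × w) = 4·50 + (-13)·(-75) + 8·75 = 200 + 975 + 600 = 1775

1775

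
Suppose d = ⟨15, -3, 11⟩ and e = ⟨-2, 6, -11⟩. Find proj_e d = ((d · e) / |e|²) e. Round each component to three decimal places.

(2.099, -6.298, 11.547)

d · e = 15·(-2) + (-3)·6 + 11·(-11) = -30 - 18 - 121 = -169
|e|² = 4 + 36 + 121 = 161
proj_e d = (-169/161) · (-2, 6, -11) ≈ (2.099, -6.298, 11.547)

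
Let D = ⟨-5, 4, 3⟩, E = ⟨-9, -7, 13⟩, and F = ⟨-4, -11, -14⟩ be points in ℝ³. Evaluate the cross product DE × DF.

DE = (-4, -11, 10)
DF = (1, -15, -17)
i: (-11)·(-17) - 10·(-15) = 187 - (-150) = 337
j: 10·1 - (-4)·(-17) = 10 - 68 = -58
k: (-4)·(-15) - (-11)·1 = 60 - (-11) = 71
DE × DF = (337, -58, 71)

(337, -58, 71)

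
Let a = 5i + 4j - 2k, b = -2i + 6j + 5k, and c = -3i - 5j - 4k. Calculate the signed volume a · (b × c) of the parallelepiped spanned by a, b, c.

b × c:
i: 6·(-4) - 5·(-5) = -24 - (-25) = 1
j: 5·(-3) - (-2)·(-4) = -15 - 8 = -23
k: (-2)·(-5) - 6·(-3) = 10 - (-18) = 28
b × c = (1, -23, 28)
a · (b × c) = 5·1 + 4·(-23) + (-2)·28 = 5 - 92 - 56 = -143

-143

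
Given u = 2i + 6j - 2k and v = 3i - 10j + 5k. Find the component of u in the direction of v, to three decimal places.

u · v = 2·3 + 6·(-10) + (-2)·5 = 6 - 60 - 10 = -64
|v| = √(9 + 100 + 25) = √134 ≈ 11.5758
comp_v u = -64 / √134 ≈ -5.529

-5.529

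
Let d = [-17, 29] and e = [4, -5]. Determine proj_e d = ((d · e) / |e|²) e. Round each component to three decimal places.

(-20.780, 25.976)

d · e = (-17)·4 + 29·(-5) = -68 - 145 = -213
|e|² = 16 + 25 = 41
proj_e d = (-213/41) · (4, -5) ≈ (-20.780, 25.976)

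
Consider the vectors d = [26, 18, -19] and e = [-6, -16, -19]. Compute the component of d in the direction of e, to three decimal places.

-3.248

d · e = 26·(-6) + 18·(-16) + (-19)·(-19) = -156 - 288 + 361 = -83
|e| = √(36 + 256 + 361) = √653 ≈ 25.5539
comp_e d = -83 / √653 ≈ -3.248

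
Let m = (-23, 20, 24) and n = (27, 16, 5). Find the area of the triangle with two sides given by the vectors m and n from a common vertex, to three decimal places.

609.772

i: 20·5 - 24·16 = 100 - 384 = -284
j: 24·27 - (-23)·5 = 648 - (-115) = 763
k: (-23)·16 - 20·27 = -368 - 540 = -908
m × n = (-284, 763, -908)
|m × n| = √((-284)² + 763² + (-908)²) = √1487289 ≈ 1219.5446
area = ½ · 1219.5446 ≈ 609.772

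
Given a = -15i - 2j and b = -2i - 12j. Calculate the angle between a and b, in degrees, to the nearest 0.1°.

a · b = (-15)·(-2) + (-2)·(-12) = 30 + 24 = 54
|a|² = 225 + 4 = 229,  |a| = √229 ≈ 15.132746
|b|² = 4 + 144 = 148,  |b| = √148 ≈ 12.165525
cos θ = 54 / (15.132746 · 12.165525) ≈ 0.29332
θ = arccos(0.29332) ≈ 72.9°

72.9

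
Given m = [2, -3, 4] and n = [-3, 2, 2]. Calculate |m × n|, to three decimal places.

i: (-3)·2 - 4·2 = -6 - 8 = -14
j: 4·(-3) - 2·2 = -12 - 4 = -16
k: 2·2 - (-3)·(-3) = 4 - 9 = -5
m × n = (-14, -16, -5)
|m × n| = √((-14)² + (-16)² + (-5)²) = √477 ≈ 21.8403

21.840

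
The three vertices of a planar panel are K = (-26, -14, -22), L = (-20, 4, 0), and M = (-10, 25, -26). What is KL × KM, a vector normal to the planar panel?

KL = (6, 18, 22)
KM = (16, 39, -4)
i: 18·(-4) - 22·39 = -72 - 858 = -930
j: 22·16 - 6·(-4) = 352 - (-24) = 376
k: 6·39 - 18·16 = 234 - 288 = -54
KL × KM = (-930, 376, -54)

(-930, 376, -54)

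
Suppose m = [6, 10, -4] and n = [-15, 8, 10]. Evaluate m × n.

i: 10·10 - (-4)·8 = 100 - (-32) = 132
j: (-4)·(-15) - 6·10 = 60 - 60 = 0
k: 6·8 - 10·(-15) = 48 - (-150) = 198
m × n = (132, 0, 198)

(132, 0, 198)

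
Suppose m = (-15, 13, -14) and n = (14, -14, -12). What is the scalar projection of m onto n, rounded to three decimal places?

-9.675

m · n = (-15)·14 + 13·(-14) + (-14)·(-12) = -210 - 182 + 168 = -224
|n| = √(196 + 196 + 144) = √536 ≈ 23.1517
comp_n m = -224 / √536 ≈ -9.675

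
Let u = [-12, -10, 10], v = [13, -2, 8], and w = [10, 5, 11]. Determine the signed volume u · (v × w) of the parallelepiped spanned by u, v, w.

2224

v × w:
i: (-2)·11 - 8·5 = -22 - 40 = -62
j: 8·10 - 13·11 = 80 - 143 = -63
k: 13·5 - (-2)·10 = 65 - (-20) = 85
v × w = (-62, -63, 85)
u · (v × w) = (-12)·(-62) + (-10)·(-63) + 10·85 = 744 + 630 + 850 = 2224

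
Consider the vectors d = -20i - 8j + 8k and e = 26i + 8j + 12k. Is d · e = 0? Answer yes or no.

d · e = (-20)·26 + (-8)·8 + 8·12 = -520 - 64 + 96 = -488
Nonzero, so the vectors are not orthogonal.

no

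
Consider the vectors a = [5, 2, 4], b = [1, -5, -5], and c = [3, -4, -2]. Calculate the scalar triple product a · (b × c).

-32

b × c:
i: (-5)·(-2) - (-5)·(-4) = 10 - 20 = -10
j: (-5)·3 - 1·(-2) = -15 - (-2) = -13
k: 1·(-4) - (-5)·3 = -4 - (-15) = 11
b × c = (-10, -13, 11)
a · (b × c) = 5·(-10) + 2·(-13) + 4·11 = -50 - 26 + 44 = -32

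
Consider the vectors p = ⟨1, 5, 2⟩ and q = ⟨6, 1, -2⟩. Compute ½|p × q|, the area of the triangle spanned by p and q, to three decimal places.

17.183

i: 5·(-2) - 2·1 = -10 - 2 = -12
j: 2·6 - 1·(-2) = 12 - (-2) = 14
k: 1·1 - 5·6 = 1 - 30 = -29
p × q = (-12, 14, -29)
|p × q| = √((-12)² + 14² + (-29)²) = √1181 ≈ 34.3657
area = ½ · 34.3657 ≈ 17.183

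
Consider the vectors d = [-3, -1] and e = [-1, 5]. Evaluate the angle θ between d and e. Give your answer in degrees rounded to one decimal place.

97.1

d · e = (-3)·(-1) + (-1)·5 = 3 - 5 = -2
|d|² = 9 + 1 = 10,  |d| = √10 ≈ 3.162278
|e|² = 1 + 25 = 26,  |e| = √26 ≈ 5.099020
cos θ = -2 / (3.162278 · 5.099020) ≈ -0.12403
θ = arccos(-0.12403) ≈ 97.1°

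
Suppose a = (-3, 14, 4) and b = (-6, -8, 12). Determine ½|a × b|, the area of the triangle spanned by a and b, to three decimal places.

i: 14·12 - 4·(-8) = 168 - (-32) = 200
j: 4·(-6) - (-3)·12 = -24 - (-36) = 12
k: (-3)·(-8) - 14·(-6) = 24 - (-84) = 108
a × b = (200, 12, 108)
|a × b| = √(200² + 12² + 108²) = √51808 ≈ 227.6137
area = ½ · 227.6137 ≈ 113.807

113.807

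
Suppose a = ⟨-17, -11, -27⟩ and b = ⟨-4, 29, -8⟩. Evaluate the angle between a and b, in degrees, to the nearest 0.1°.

92.0

a · b = (-17)·(-4) + (-11)·29 + (-27)·(-8) = 68 - 319 + 216 = -35
|a|² = 289 + 121 + 729 = 1139,  |a| = √1139 ≈ 33.749074
|b|² = 16 + 841 + 64 = 921,  |b| = √921 ≈ 30.347982
cos θ = -35 / (33.749074 · 30.347982) ≈ -0.03417
θ = arccos(-0.03417) ≈ 92.0°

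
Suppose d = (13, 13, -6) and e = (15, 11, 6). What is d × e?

(144, -168, -52)

i: 13·6 - (-6)·11 = 78 - (-66) = 144
j: (-6)·15 - 13·6 = -90 - 78 = -168
k: 13·11 - 13·15 = 143 - 195 = -52
d × e = (144, -168, -52)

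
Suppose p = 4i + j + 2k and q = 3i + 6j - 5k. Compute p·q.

8

p · q = 4·3 + 1·6 + 2·(-5) = 12 + 6 - 10 = 8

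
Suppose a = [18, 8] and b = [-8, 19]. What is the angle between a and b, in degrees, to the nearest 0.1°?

88.9

a · b = 18·(-8) + 8·19 = -144 + 152 = 8
|a|² = 324 + 64 = 388,  |a| = √388 ≈ 19.697716
|b|² = 64 + 361 = 425,  |b| = √425 ≈ 20.615528
cos θ = 8 / (19.697716 · 20.615528) ≈ 0.01970
θ = arccos(0.01970) ≈ 88.9°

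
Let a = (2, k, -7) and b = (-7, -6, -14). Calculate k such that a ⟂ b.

a · b = 2·(-7) + k·(-6) + (-7)·(-14) = 84 - 6k
Set equal to 0: -6k = -84, so k = 14.

14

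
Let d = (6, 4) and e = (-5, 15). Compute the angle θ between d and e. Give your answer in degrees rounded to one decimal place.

74.7

d · e = 6·(-5) + 4·15 = -30 + 60 = 30
|d|² = 36 + 16 = 52,  |d| = √52 ≈ 7.211103
|e|² = 25 + 225 = 250,  |e| = √250 ≈ 15.811388
cos θ = 30 / (7.211103 · 15.811388) ≈ 0.26312
θ = arccos(0.26312) ≈ 74.7°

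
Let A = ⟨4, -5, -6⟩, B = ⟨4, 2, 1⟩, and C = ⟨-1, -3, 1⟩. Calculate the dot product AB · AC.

AB = B − A = (0, 7, 7)
AC = C − A = (-5, 2, 7)
AB · AC = 0·(-5) + 7·2 + 7·7 = 0 + 14 + 49 = 63

63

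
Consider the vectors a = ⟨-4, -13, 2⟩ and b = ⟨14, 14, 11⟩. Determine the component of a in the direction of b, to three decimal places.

a · b = (-4)·14 + (-13)·14 + 2·11 = -56 - 182 + 22 = -216
|b| = √(196 + 196 + 121) = √513 ≈ 22.6495
comp_b a = -216 / √513 ≈ -9.537

-9.537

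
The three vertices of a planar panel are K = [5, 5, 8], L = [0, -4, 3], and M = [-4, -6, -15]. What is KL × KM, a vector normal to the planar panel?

KL = (-5, -9, -5)
KM = (-9, -11, -23)
i: (-9)·(-23) - (-5)·(-11) = 207 - 55 = 152
j: (-5)·(-9) - (-5)·(-23) = 45 - 115 = -70
k: (-5)·(-11) - (-9)·(-9) = 55 - 81 = -26
KL × KM = (152, -70, -26)

(152, -70, -26)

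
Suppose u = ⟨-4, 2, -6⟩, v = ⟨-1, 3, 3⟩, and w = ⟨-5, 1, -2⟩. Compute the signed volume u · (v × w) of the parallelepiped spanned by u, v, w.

-82

v × w:
i: 3·(-2) - 3·1 = -6 - 3 = -9
j: 3·(-5) - (-1)·(-2) = -15 - 2 = -17
k: (-1)·1 - 3·(-5) = -1 - (-15) = 14
v × w = (-9, -17, 14)
u · (v × w) = (-4)·(-9) + 2·(-17) + (-6)·14 = 36 - 34 - 84 = -82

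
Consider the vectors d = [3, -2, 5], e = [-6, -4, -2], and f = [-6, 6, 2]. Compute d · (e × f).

-336

e × f:
i: (-4)·2 - (-2)·6 = -8 - (-12) = 4
j: (-2)·(-6) - (-6)·2 = 12 - (-12) = 24
k: (-6)·6 - (-4)·(-6) = -36 - 24 = -60
e × f = (4, 24, -60)
d · (e × f) = 3·4 + (-2)·24 + 5·(-60) = 12 - 48 - 300 = -336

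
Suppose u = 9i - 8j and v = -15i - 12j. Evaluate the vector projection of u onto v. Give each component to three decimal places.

u · v = 9·(-15) + (-8)·(-12) = -135 + 96 = -39
|v|² = 225 + 144 = 369
proj_v u = (-39/369) · (-15, -12) ≈ (1.585, 1.268)

(1.585, 1.268)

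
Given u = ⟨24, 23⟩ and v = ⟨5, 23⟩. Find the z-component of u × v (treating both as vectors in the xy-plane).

437

24·23 - 23·5 = 552 - 115 = 437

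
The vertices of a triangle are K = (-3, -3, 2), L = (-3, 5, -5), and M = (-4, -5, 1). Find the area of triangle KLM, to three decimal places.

12.217

KL = (0, 8, -7),  KM = (-1, -2, -1)
i: 8·(-1) - (-7)·(-2) = -8 - 14 = -22
j: (-7)·(-1) - 0·(-1) = 7 - 0 = 7
k: 0·(-2) - 8·(-1) = 0 - (-8) = 8
KL × KM = (-22, 7, 8)
|KL × KM| = √597 ≈ 24.4336
area = ½ · 24.4336 ≈ 12.217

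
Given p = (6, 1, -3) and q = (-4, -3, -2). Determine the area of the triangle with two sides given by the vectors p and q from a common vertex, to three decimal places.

14.942

i: 1·(-2) - (-3)·(-3) = -2 - 9 = -11
j: (-3)·(-4) - 6·(-2) = 12 - (-12) = 24
k: 6·(-3) - 1·(-4) = -18 - (-4) = -14
p × q = (-11, 24, -14)
|p × q| = √((-11)² + 24² + (-14)²) = √893 ≈ 29.8831
area = ½ · 29.8831 ≈ 14.942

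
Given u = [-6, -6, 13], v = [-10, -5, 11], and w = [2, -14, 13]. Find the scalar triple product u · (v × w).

v × w:
i: (-5)·13 - 11·(-14) = -65 - (-154) = 89
j: 11·2 - (-10)·13 = 22 - (-130) = 152
k: (-10)·(-14) - (-5)·2 = 140 - (-10) = 150
v × w = (89, 152, 150)
u · (v × w) = (-6)·89 + (-6)·152 + 13·150 = -534 - 912 + 1950 = 504

504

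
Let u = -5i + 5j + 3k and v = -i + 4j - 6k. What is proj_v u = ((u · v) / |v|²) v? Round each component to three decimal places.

u · v = (-5)·(-1) + 5·4 + 3·(-6) = 5 + 20 - 18 = 7
|v|² = 1 + 16 + 36 = 53
proj_v u = (7/53) · (-1, 4, -6) ≈ (-0.132, 0.528, -0.792)

(-0.132, 0.528, -0.792)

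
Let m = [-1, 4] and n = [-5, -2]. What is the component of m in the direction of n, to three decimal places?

m · n = (-1)·(-5) + 4·(-2) = 5 - 8 = -3
|n| = √(25 + 4) = √29 ≈ 5.3852
comp_n m = -3 / √29 ≈ -0.557

-0.557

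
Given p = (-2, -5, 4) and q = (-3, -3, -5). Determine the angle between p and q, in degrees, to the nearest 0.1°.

p · q = (-2)·(-3) + (-5)·(-3) + 4·(-5) = 6 + 15 - 20 = 1
|p|² = 4 + 25 + 16 = 45,  |p| = √45 ≈ 6.708204
|q|² = 9 + 9 + 25 = 43,  |q| = √43 ≈ 6.557439
cos θ = 1 / (6.708204 · 6.557439) ≈ 0.02273
θ = arccos(0.02273) ≈ 88.7°

88.7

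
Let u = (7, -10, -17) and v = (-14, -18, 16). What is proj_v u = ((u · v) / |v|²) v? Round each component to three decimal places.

u · v = 7·(-14) + (-10)·(-18) + (-17)·16 = -98 + 180 - 272 = -190
|v|² = 196 + 324 + 256 = 776
proj_v u = (-190/776) · (-14, -18, 16) ≈ (3.428, 4.407, -3.918)

(3.428, 4.407, -3.918)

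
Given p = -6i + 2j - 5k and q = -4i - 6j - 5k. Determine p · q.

37

p · q = (-6)·(-4) + 2·(-6) + (-5)·(-5) = 24 - 12 + 25 = 37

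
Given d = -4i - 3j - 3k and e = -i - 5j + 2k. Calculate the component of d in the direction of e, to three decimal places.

2.373

d · e = (-4)·(-1) + (-3)·(-5) + (-3)·2 = 4 + 15 - 6 = 13
|e| = √(1 + 25 + 4) = √30 ≈ 5.4772
comp_e d = 13 / √30 ≈ 2.373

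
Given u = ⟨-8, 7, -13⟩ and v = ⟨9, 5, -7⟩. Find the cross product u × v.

(16, -173, -103)

i: 7·(-7) - (-13)·5 = -49 - (-65) = 16
j: (-13)·9 - (-8)·(-7) = -117 - 56 = -173
k: (-8)·5 - 7·9 = -40 - 63 = -103
u × v = (16, -173, -103)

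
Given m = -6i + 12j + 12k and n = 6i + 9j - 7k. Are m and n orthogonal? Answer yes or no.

no

m · n = (-6)·6 + 12·9 + 12·(-7) = -36 + 108 - 84 = -12
Nonzero, so the vectors are not orthogonal.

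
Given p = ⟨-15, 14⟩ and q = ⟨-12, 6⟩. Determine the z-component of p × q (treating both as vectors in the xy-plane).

(-15)·6 - 14·(-12) = -90 - (-168) = 78

78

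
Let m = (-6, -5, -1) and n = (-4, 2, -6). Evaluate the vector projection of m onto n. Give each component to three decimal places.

(-1.429, 0.714, -2.143)

m · n = (-6)·(-4) + (-5)·2 + (-1)·(-6) = 24 - 10 + 6 = 20
|n|² = 16 + 4 + 36 = 56
proj_n m = (20/56) · (-4, 2, -6) ≈ (-1.429, 0.714, -2.143)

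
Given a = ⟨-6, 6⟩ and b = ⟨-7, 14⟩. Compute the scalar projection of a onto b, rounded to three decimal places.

a · b = (-6)·(-7) + 6·14 = 42 + 84 = 126
|b| = √(49 + 196) = √245 ≈ 15.6525
comp_b a = 126 / √245 ≈ 8.050

8.050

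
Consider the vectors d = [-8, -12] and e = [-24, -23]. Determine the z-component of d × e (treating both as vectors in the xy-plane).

(-8)·(-23) - (-12)·(-24) = 184 - 288 = -104

-104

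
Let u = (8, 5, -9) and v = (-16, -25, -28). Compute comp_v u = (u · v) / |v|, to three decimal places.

u · v = 8·(-16) + 5·(-25) + (-9)·(-28) = -128 - 125 + 252 = -1
|v| = √(256 + 625 + 784) = √1665 ≈ 40.8044
comp_v u = -1 / √1665 ≈ -0.025

-0.025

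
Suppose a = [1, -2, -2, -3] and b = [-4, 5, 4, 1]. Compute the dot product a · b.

a · b = 1·(-4) + (-2)·5 + (-2)·4 + (-3)·1 = -4 - 10 - 8 - 3 = -25

-25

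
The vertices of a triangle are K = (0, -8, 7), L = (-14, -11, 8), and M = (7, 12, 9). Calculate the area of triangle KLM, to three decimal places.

KL = (-14, -3, 1),  KM = (7, 20, 2)
i: (-3)·2 - 1·20 = -6 - 20 = -26
j: 1·7 - (-14)·2 = 7 - (-28) = 35
k: (-14)·20 - (-3)·7 = -280 - (-21) = -259
KL × KM = (-26, 35, -259)
|KL × KM| = √68982 ≈ 262.6442
area = ½ · 262.6442 ≈ 131.322

131.322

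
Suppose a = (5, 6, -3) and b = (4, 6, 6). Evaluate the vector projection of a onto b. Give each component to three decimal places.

a · b = 5·4 + 6·6 + (-3)·6 = 20 + 36 - 18 = 38
|b|² = 16 + 36 + 36 = 88
proj_b a = (38/88) · (4, 6, 6) ≈ (1.727, 2.591, 2.591)

(1.727, 2.591, 2.591)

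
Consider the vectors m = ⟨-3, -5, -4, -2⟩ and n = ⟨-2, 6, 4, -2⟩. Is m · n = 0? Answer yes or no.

no

m · n = (-3)·(-2) + (-5)·6 + (-4)·4 + (-2)·(-2) = 6 - 30 - 16 + 4 = -36
Nonzero, so the vectors are not orthogonal.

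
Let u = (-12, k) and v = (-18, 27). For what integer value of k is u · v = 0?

-8

u · v = (-12)·(-18) + k·27 = 216 + 27k
Set equal to 0: 27k = -216, so k = -8.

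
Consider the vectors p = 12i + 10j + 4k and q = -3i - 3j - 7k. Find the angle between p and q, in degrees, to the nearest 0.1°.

p · q = 12·(-3) + 10·(-3) + 4·(-7) = -36 - 30 - 28 = -94
|p|² = 144 + 100 + 16 = 260,  |p| = √260 ≈ 16.124515
|q|² = 9 + 9 + 49 = 67,  |q| = √67 ≈ 8.185353
cos θ = -94 / (16.124515 · 8.185353) ≈ -0.71220
θ = arccos(-0.71220) ≈ 135.4°

135.4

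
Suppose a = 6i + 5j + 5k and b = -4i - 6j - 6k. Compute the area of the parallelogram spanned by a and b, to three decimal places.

i: 5·(-6) - 5·(-6) = -30 - (-30) = 0
j: 5·(-4) - 6·(-6) = -20 - (-36) = 16
k: 6·(-6) - 5·(-4) = -36 - (-20) = -16
a × b = (0, 16, -16)
|a × b| = √(0² + 16² + (-16)²) = √512 ≈ 22.6274

22.627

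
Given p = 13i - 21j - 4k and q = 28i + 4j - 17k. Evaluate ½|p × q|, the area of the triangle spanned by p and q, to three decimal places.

i: (-21)·(-17) - (-4)·4 = 357 - (-16) = 373
j: (-4)·28 - 13·(-17) = -112 - (-221) = 109
k: 13·4 - (-21)·28 = 52 - (-588) = 640
p × q = (373, 109, 640)
|p × q| = √(373² + 109² + 640²) = √560610 ≈ 748.7389
area = ½ · 748.7389 ≈ 374.369

374.369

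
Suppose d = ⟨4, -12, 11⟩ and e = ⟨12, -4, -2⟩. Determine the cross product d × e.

i: (-12)·(-2) - 11·(-4) = 24 - (-44) = 68
j: 11·12 - 4·(-2) = 132 - (-8) = 140
k: 4·(-4) - (-12)·12 = -16 - (-144) = 128
d × e = (68, 140, 128)

(68, 140, 128)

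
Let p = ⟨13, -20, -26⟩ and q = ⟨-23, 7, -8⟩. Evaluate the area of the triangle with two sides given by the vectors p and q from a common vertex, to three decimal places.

431.836

i: (-20)·(-8) - (-26)·7 = 160 - (-182) = 342
j: (-26)·(-23) - 13·(-8) = 598 - (-104) = 702
k: 13·7 - (-20)·(-23) = 91 - 460 = -369
p × q = (342, 702, -369)
|p × q| = √(342² + 702² + (-369)²) = √745929 ≈ 863.6718
area = ½ · 863.6718 ≈ 431.836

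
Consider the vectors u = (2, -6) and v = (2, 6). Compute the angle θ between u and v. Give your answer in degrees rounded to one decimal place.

143.1

u · v = 2·2 + (-6)·6 = 4 - 36 = -32
|u|² = 4 + 36 = 40,  |u| = √40 ≈ 6.324555
|v|² = 4 + 36 = 40,  |v| = √40 ≈ 6.324555
cos θ = -32 / (6.324555 · 6.324555) ≈ -0.80000
θ = arccos(-0.80000) ≈ 143.1°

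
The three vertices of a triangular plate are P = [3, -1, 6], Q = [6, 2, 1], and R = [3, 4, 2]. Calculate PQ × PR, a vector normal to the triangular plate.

PQ = (3, 3, -5)
PR = (0, 5, -4)
i: 3·(-4) - (-5)·5 = -12 - (-25) = 13
j: (-5)·0 - 3·(-4) = 0 - (-12) = 12
k: 3·5 - 3·0 = 15 - 0 = 15
PQ × PR = (13, 12, 15)

(13, 12, 15)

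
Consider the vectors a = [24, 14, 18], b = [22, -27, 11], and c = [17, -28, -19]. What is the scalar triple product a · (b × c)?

25348

b × c:
i: (-27)·(-19) - 11·(-28) = 513 - (-308) = 821
j: 11·17 - 22·(-19) = 187 - (-418) = 605
k: 22·(-28) - (-27)·17 = -616 - (-459) = -157
b × c = (821, 605, -157)
a · (b × c) = 24·821 + 14·605 + 18·(-157) = 19704 + 8470 - 2826 = 25348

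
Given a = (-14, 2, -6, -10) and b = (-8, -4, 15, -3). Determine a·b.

44

a · b = (-14)·(-8) + 2·(-4) + (-6)·15 + (-10)·(-3) = 112 - 8 - 90 + 30 = 44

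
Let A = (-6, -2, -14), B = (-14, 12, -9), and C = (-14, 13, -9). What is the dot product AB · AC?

299

AB = B − A = (-8, 14, 5)
AC = C − A = (-8, 15, 5)
AB · AC = (-8)·(-8) + 14·15 + 5·5 = 64 + 210 + 25 = 299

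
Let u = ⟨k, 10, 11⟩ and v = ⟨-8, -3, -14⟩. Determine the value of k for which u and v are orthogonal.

-23

u · v = k·(-8) + 10·(-3) + 11·(-14) = -184 - 8k
Set equal to 0: -8k = 184, so k = -23.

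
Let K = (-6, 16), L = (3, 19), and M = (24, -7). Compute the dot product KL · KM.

KL = L − K = (9, 3)
KM = M − K = (30, -23)
KL · KM = 9·30 + 3·(-23) = 270 - 69 = 201

201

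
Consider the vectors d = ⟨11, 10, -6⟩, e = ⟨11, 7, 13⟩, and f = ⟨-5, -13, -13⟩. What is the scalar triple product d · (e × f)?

e × f:
i: 7·(-13) - 13·(-13) = -91 - (-169) = 78
j: 13·(-5) - 11·(-13) = -65 - (-143) = 78
k: 11·(-13) - 7·(-5) = -143 - (-35) = -108
e × f = (78, 78, -108)
d · (e × f) = 11·78 + 10·78 + (-6)·(-108) = 858 + 780 + 648 = 2286

2286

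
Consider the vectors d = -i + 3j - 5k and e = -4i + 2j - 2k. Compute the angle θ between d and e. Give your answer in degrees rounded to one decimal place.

46.4

d · e = (-1)·(-4) + 3·2 + (-5)·(-2) = 4 + 6 + 10 = 20
|d|² = 1 + 9 + 25 = 35,  |d| = √35 ≈ 5.916080
|e|² = 16 + 4 + 4 = 24,  |e| = √24 ≈ 4.898979
cos θ = 20 / (5.916080 · 4.898979) ≈ 0.69007
θ = arccos(0.69007) ≈ 46.4°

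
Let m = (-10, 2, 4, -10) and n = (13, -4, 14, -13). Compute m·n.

48

m · n = (-10)·13 + 2·(-4) + 4·14 + (-10)·(-13) = -130 - 8 + 56 + 130 = 48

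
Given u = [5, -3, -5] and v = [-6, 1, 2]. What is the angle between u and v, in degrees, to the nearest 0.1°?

151.0

u · v = 5·(-6) + (-3)·1 + (-5)·2 = -30 - 3 - 10 = -43
|u|² = 25 + 9 + 25 = 59,  |u| = √59 ≈ 7.681146
|v|² = 36 + 1 + 4 = 41,  |v| = √41 ≈ 6.403124
cos θ = -43 / (7.681146 · 6.403124) ≈ -0.87428
θ = arccos(-0.87428) ≈ 151.0°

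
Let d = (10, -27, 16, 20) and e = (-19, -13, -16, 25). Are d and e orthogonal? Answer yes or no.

d · e = 10·(-19) + (-27)·(-13) + 16·(-16) + 20·25 = -190 + 351 - 256 + 500 = 405
Nonzero, so the vectors are not orthogonal.

no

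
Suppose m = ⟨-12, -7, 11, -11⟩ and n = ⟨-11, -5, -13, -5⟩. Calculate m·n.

m · n = (-12)·(-11) + (-7)·(-5) + 11·(-13) + (-11)·(-5) = 132 + 35 - 143 + 55 = 79

79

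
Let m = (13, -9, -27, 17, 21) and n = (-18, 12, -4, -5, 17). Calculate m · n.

38

m · n = 13·(-18) + (-9)·12 + (-27)·(-4) + 17·(-5) + 21·17 = -234 - 108 + 108 - 85 + 357 = 38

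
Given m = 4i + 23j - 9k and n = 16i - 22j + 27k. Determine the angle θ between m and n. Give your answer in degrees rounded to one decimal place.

135.6

m · n = 4·16 + 23·(-22) + (-9)·27 = 64 - 506 - 243 = -685
|m|² = 16 + 529 + 81 = 626,  |m| = √626 ≈ 25.019992
|n|² = 256 + 484 + 729 = 1469,  |n| = √1469 ≈ 38.327536
cos θ = -685 / (25.019992 · 38.327536) ≈ -0.71432
θ = arccos(-0.71432) ≈ 135.6°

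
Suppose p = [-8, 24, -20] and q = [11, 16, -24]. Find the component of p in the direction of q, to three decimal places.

25.137

p · q = (-8)·11 + 24·16 + (-20)·(-24) = -88 + 384 + 480 = 776
|q| = √(121 + 256 + 576) = √953 ≈ 30.8707
comp_q p = 776 / √953 ≈ 25.137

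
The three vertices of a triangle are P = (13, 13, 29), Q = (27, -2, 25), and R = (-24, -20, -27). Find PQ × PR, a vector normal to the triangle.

(708, 932, -1017)

PQ = (14, -15, -4)
PR = (-37, -33, -56)
i: (-15)·(-56) - (-4)·(-33) = 840 - 132 = 708
j: (-4)·(-37) - 14·(-56) = 148 - (-784) = 932
k: 14·(-33) - (-15)·(-37) = -462 - 555 = -1017
PQ × PR = (708, 932, -1017)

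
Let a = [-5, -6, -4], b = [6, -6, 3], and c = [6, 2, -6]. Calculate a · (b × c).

b × c:
i: (-6)·(-6) - 3·2 = 36 - 6 = 30
j: 3·6 - 6·(-6) = 18 - (-36) = 54
k: 6·2 - (-6)·6 = 12 - (-36) = 48
b × c = (30, 54, 48)
a · (b × c) = (-5)·30 + (-6)·54 + (-4)·48 = -150 - 324 - 192 = -666

-666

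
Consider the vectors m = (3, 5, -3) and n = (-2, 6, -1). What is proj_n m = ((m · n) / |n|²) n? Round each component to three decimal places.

m · n = 3·(-2) + 5·6 + (-3)·(-1) = -6 + 30 + 3 = 27
|n|² = 4 + 36 + 1 = 41
proj_n m = (27/41) · (-2, 6, -1) ≈ (-1.317, 3.951, -0.659)

(-1.317, 3.951, -0.659)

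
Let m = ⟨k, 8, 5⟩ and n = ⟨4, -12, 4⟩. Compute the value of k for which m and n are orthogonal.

19

m · n = k·4 + 8·(-12) + 5·4 = -76 + 4k
Set equal to 0: 4k = 76, so k = 19.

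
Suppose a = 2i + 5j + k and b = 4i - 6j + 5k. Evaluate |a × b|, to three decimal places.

44.956

i: 5·5 - 1·(-6) = 25 - (-6) = 31
j: 1·4 - 2·5 = 4 - 10 = -6
k: 2·(-6) - 5·4 = -12 - 20 = -32
a × b = (31, -6, -32)
|a × b| = √(31² + (-6)² + (-32)²) = √2021 ≈ 44.9555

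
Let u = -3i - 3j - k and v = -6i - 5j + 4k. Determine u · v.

29

u · v = (-3)·(-6) + (-3)·(-5) + (-1)·4 = 18 + 15 - 4 = 29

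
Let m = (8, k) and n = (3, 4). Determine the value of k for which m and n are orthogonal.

m · n = 8·3 + k·4 = 24 + 4k
Set equal to 0: 4k = -24, so k = -6.

-6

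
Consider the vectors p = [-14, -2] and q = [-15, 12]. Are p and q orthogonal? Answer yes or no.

p · q = (-14)·(-15) + (-2)·12 = 210 - 24 = 186
Nonzero, so the vectors are not orthogonal.

no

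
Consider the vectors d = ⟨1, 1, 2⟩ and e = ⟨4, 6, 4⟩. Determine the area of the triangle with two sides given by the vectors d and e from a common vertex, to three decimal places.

4.583

i: 1·4 - 2·6 = 4 - 12 = -8
j: 2·4 - 1·4 = 8 - 4 = 4
k: 1·6 - 1·4 = 6 - 4 = 2
d × e = (-8, 4, 2)
|d × e| = √((-8)² + 4² + 2²) = √84 ≈ 9.1652
area = ½ · 9.1652 ≈ 4.583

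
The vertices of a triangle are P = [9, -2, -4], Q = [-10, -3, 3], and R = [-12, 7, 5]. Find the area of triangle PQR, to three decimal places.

103.228

PQ = (-19, -1, 7),  PR = (-21, 9, 9)
i: (-1)·9 - 7·9 = -9 - 63 = -72
j: 7·(-21) - (-19)·9 = -147 - (-171) = 24
k: (-19)·9 - (-1)·(-21) = -171 - 21 = -192
PQ × PR = (-72, 24, -192)
|PQ × PR| = √42624 ≈ 206.4558
area = ½ · 206.4558 ≈ 103.228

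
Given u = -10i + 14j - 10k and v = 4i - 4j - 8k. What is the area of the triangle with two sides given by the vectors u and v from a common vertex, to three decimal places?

97.160

i: 14·(-8) - (-10)·(-4) = -112 - 40 = -152
j: (-10)·4 - (-10)·(-8) = -40 - 80 = -120
k: (-10)·(-4) - 14·4 = 40 - 56 = -16
u × v = (-152, -120, -16)
|u × v| = √((-152)² + (-120)² + (-16)²) = √37760 ≈ 194.3193
area = ½ · 194.3193 ≈ 97.160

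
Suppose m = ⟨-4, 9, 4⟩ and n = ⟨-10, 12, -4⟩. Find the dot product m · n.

m · n = (-4)·(-10) + 9·12 + 4·(-4) = 40 + 108 - 16 = 132

132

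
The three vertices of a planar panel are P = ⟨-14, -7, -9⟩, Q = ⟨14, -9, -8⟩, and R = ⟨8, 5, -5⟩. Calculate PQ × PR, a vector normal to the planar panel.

(-20, -90, 380)

PQ = (28, -2, 1)
PR = (22, 12, 4)
i: (-2)·4 - 1·12 = -8 - 12 = -20
j: 1·22 - 28·4 = 22 - 112 = -90
k: 28·12 - (-2)·22 = 336 - (-44) = 380
PQ × PR = (-20, -90, 380)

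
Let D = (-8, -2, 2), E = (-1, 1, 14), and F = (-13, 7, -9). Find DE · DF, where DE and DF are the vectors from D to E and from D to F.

DE = E − D = (7, 3, 12)
DF = F − D = (-5, 9, -11)
DE · DF = 7·(-5) + 3·9 + 12·(-11) = -35 + 27 - 132 = -140

-140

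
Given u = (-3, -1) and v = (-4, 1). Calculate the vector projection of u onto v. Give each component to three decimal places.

(-2.588, 0.647)

u · v = (-3)·(-4) + (-1)·1 = 12 - 1 = 11
|v|² = 16 + 1 = 17
proj_v u = (11/17) · (-4, 1) ≈ (-2.588, 0.647)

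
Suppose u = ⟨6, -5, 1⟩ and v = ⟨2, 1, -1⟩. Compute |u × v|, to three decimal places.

i: (-5)·(-1) - 1·1 = 5 - 1 = 4
j: 1·2 - 6·(-1) = 2 - (-6) = 8
k: 6·1 - (-5)·2 = 6 - (-10) = 16
u × v = (4, 8, 16)
|u × v| = √(4² + 8² + 16²) = √336 ≈ 18.3303

18.330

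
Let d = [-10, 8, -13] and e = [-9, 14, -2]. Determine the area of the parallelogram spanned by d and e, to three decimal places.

i: 8·(-2) - (-13)·14 = -16 - (-182) = 166
j: (-13)·(-9) - (-10)·(-2) = 117 - 20 = 97
k: (-10)·14 - 8·(-9) = -140 - (-72) = -68
d × e = (166, 97, -68)
|d × e| = √(166² + 97² + (-68)²) = √41589 ≈ 203.9338

203.934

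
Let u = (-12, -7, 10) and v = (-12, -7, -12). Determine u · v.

73

u · v = (-12)·(-12) + (-7)·(-7) + 10·(-12) = 144 + 49 - 120 = 73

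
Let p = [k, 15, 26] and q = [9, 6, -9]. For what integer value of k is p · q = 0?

16

p · q = k·9 + 15·6 + 26·(-9) = -144 + 9k
Set equal to 0: 9k = 144, so k = 16.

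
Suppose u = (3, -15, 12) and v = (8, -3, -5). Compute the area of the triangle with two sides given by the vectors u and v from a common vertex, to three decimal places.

i: (-15)·(-5) - 12·(-3) = 75 - (-36) = 111
j: 12·8 - 3·(-5) = 96 - (-15) = 111
k: 3·(-3) - (-15)·8 = -9 - (-120) = 111
u × v = (111, 111, 111)
|u × v| = √(111² + 111² + 111²) = √36963 ≈ 192.2576
area = ½ · 192.2576 ≈ 96.129

96.129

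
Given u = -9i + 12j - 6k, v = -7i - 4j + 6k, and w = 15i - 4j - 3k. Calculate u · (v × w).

v × w:
i: (-4)·(-3) - 6·(-4) = 12 - (-24) = 36
j: 6·15 - (-7)·(-3) = 90 - 21 = 69
k: (-7)·(-4) - (-4)·15 = 28 - (-60) = 88
v × w = (36, 69, 88)
u · (v × w) = (-9)·36 + 12·69 + (-6)·88 = -324 + 828 - 528 = -24

-24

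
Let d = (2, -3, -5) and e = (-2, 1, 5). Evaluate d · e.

-32

d · e = 2·(-2) + (-3)·1 + (-5)·5 = -4 - 3 - 25 = -32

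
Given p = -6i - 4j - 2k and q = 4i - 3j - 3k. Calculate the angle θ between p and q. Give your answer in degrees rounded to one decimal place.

p · q = (-6)·4 + (-4)·(-3) + (-2)·(-3) = -24 + 12 + 6 = -6
|p|² = 36 + 16 + 4 = 56,  |p| = √56 ≈ 7.483315
|q|² = 16 + 9 + 9 = 34,  |q| = √34 ≈ 5.830952
cos θ = -6 / (7.483315 · 5.830952) ≈ -0.13750
θ = arccos(-0.13750) ≈ 97.9°

97.9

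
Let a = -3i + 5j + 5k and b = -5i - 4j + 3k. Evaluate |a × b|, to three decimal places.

53.385

i: 5·3 - 5·(-4) = 15 - (-20) = 35
j: 5·(-5) - (-3)·3 = -25 - (-9) = -16
k: (-3)·(-4) - 5·(-5) = 12 - (-25) = 37
a × b = (35, -16, 37)
|a × b| = √(35² + (-16)² + 37²) = √2850 ≈ 53.3854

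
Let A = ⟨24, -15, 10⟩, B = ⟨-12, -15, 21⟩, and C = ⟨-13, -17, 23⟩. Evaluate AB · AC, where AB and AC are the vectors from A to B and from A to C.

1475

AB = B − A = (-36, 0, 11)
AC = C − A = (-37, -2, 13)
AB · AC = (-36)·(-37) + 0·(-2) + 11·13 = 1332 + 0 + 143 = 1475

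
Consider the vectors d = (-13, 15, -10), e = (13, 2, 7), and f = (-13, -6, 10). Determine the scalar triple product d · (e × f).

-3601

e × f:
i: 2·10 - 7·(-6) = 20 - (-42) = 62
j: 7·(-13) - 13·10 = -91 - 130 = -221
k: 13·(-6) - 2·(-13) = -78 - (-26) = -52
e × f = (62, -221, -52)
d · (e × f) = (-13)·62 + 15·(-221) + (-10)·(-52) = -806 - 3315 + 520 = -3601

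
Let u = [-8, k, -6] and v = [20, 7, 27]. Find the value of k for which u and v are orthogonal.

u · v = (-8)·20 + k·7 + (-6)·27 = -322 + 7k
Set equal to 0: 7k = 322, so k = 46.

46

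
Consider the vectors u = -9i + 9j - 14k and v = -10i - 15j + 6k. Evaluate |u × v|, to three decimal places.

335.555

i: 9·6 - (-14)·(-15) = 54 - 210 = -156
j: (-14)·(-10) - (-9)·6 = 140 - (-54) = 194
k: (-9)·(-15) - 9·(-10) = 135 - (-90) = 225
u × v = (-156, 194, 225)
|u × v| = √((-156)² + 194² + 225²) = √112597 ≈ 335.5548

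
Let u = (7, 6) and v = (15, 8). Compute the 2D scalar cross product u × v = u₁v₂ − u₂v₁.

-34

7·8 - 6·15 = 56 - 90 = -34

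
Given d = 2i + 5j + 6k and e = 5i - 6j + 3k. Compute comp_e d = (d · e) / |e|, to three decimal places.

d · e = 2·5 + 5·(-6) + 6·3 = 10 - 30 + 18 = -2
|e| = √(25 + 36 + 9) = √70 ≈ 8.3666
comp_e d = -2 / √70 ≈ -0.239

-0.239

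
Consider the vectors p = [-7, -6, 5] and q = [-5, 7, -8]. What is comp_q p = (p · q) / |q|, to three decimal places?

-4.001

p · q = (-7)·(-5) + (-6)·7 + 5·(-8) = 35 - 42 - 40 = -47
|q| = √(25 + 49 + 64) = √138 ≈ 11.7473
comp_q p = -47 / √138 ≈ -4.001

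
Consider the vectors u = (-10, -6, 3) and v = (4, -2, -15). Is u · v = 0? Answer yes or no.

no

u · v = (-10)·4 + (-6)·(-2) + 3·(-15) = -40 + 12 - 45 = -73
Nonzero, so the vectors are not orthogonal.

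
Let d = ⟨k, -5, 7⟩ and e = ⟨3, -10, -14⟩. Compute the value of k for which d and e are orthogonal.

d · e = k·3 + (-5)·(-10) + 7·(-14) = -48 + 3k
Set equal to 0: 3k = 48, so k = 16.

16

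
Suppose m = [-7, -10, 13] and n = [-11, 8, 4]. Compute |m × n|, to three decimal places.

248.026

i: (-10)·4 - 13·8 = -40 - 104 = -144
j: 13·(-11) - (-7)·4 = -143 - (-28) = -115
k: (-7)·8 - (-10)·(-11) = -56 - 110 = -166
m × n = (-144, -115, -166)
|m × n| = √((-144)² + (-115)² + (-166)²) = √61517 ≈ 248.0262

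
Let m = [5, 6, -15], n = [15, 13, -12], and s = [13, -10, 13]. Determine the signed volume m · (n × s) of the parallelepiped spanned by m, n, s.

2924

n × s:
i: 13·13 - (-12)·(-10) = 169 - 120 = 49
j: (-12)·13 - 15·13 = -156 - 195 = -351
k: 15·(-10) - 13·13 = -150 - 169 = -319
n × s = (49, -351, -319)
m · (n × s) = 5·49 + 6·(-351) + (-15)·(-319) = 245 - 2106 + 4785 = 2924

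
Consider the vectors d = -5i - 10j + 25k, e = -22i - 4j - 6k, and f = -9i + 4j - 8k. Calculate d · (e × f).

-2160

e × f:
i: (-4)·(-8) - (-6)·4 = 32 - (-24) = 56
j: (-6)·(-9) - (-22)·(-8) = 54 - 176 = -122
k: (-22)·4 - (-4)·(-9) = -88 - 36 = -124
e × f = (56, -122, -124)
d · (e × f) = (-5)·56 + (-10)·(-122) + 25·(-124) = -280 + 1220 - 3100 = -2160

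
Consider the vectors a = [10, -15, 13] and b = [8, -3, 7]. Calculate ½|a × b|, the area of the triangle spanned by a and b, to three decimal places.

58.335

i: (-15)·7 - 13·(-3) = -105 - (-39) = -66
j: 13·8 - 10·7 = 104 - 70 = 34
k: 10·(-3) - (-15)·8 = -30 - (-120) = 90
a × b = (-66, 34, 90)
|a × b| = √((-66)² + 34² + 90²) = √13612 ≈ 116.6705
area = ½ · 116.6705 ≈ 58.335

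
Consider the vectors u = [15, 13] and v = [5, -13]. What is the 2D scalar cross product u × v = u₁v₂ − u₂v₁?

15·(-13) - 13·5 = -195 - 65 = -260

-260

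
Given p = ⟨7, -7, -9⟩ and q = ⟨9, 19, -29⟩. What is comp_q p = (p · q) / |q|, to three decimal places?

p · q = 7·9 + (-7)·19 + (-9)·(-29) = 63 - 133 + 261 = 191
|q| = √(81 + 361 + 841) = √1283 ≈ 35.8190
comp_q p = 191 / √1283 ≈ 5.332

5.332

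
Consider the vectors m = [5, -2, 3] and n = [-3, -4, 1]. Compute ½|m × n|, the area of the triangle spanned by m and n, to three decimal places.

i: (-2)·1 - 3·(-4) = -2 - (-12) = 10
j: 3·(-3) - 5·1 = -9 - 5 = -14
k: 5·(-4) - (-2)·(-3) = -20 - 6 = -26
m × n = (10, -14, -26)
|m × n| = √(10² + (-14)² + (-26)²) = √972 ≈ 31.1769
area = ½ · 31.1769 ≈ 15.588

15.588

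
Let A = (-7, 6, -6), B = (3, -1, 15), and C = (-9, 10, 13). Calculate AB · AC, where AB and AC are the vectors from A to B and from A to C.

AB = B − A = (10, -7, 21)
AC = C − A = (-2, 4, 19)
AB · AC = 10·(-2) + (-7)·4 + 21·19 = -20 - 28 + 399 = 351

351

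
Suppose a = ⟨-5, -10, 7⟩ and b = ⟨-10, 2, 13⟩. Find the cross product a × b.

(-144, -5, -110)

i: (-10)·13 - 7·2 = -130 - 14 = -144
j: 7·(-10) - (-5)·13 = -70 - (-65) = -5
k: (-5)·2 - (-10)·(-10) = -10 - 100 = -110
a × b = (-144, -5, -110)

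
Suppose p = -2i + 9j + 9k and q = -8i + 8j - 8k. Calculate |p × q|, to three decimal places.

i: 9·(-8) - 9·8 = -72 - 72 = -144
j: 9·(-8) - (-2)·(-8) = -72 - 16 = -88
k: (-2)·8 - 9·(-8) = -16 - (-72) = 56
p × q = (-144, -88, 56)
|p × q| = √((-144)² + (-88)² + 56²) = √31616 ≈ 177.8089

177.809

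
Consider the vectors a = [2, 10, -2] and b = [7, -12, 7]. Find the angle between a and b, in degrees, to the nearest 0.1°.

137.9

a · b = 2·7 + 10·(-12) + (-2)·7 = 14 - 120 - 14 = -120
|a|² = 4 + 100 + 4 = 108,  |a| = √108 ≈ 10.392305
|b|² = 49 + 144 + 49 = 242,  |b| = √242 ≈ 15.556349
cos θ = -120 / (10.392305 · 15.556349) ≈ -0.74227
θ = arccos(-0.74227) ≈ 137.9°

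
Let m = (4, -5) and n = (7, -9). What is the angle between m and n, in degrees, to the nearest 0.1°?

0.8

m · n = 4·7 + (-5)·(-9) = 28 + 45 = 73
|m|² = 16 + 25 = 41,  |m| = √41 ≈ 6.403124
|n|² = 49 + 81 = 130,  |n| = √130 ≈ 11.401754
cos θ = 73 / (6.403124 · 11.401754) ≈ 0.99991
θ = arccos(0.99991) ≈ 0.8°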